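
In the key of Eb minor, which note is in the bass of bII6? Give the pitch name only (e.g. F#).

Ab

bII in Eb minor has root Fb; the chord is Fb-Ab-Cb.
The figure 6 means first inversion — the third is in the bass.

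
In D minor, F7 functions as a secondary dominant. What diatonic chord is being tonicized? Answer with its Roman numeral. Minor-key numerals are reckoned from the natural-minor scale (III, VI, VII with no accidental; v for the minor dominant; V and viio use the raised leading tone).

VI

The chord is a dominant seventh chord on F.
A dominant resolves down a perfect fifth: F → Bb. In D minor, Bb is scale degree 6, i.e. VI.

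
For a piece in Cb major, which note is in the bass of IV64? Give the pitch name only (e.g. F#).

Cb

IV in Cb major has root Fb; the chord is Fb-Ab-Cb.
The figure 64 means second inversion — the fifth is in the bass.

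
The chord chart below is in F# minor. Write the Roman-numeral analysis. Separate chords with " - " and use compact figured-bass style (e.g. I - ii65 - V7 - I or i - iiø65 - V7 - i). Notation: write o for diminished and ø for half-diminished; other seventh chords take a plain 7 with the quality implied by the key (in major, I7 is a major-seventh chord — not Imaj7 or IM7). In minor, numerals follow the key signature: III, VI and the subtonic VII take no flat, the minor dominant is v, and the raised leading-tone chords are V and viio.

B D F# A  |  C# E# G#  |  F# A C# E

iv7 - V - i7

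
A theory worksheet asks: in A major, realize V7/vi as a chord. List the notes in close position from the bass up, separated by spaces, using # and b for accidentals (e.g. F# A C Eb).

The slash means an applied dominant: we want the dominant of vi. In A major, vi is F# minor, and its dominant is built on C#.
Building a dominant seventh chord on C# gives C#-E#-G#-B.

C# E# G# B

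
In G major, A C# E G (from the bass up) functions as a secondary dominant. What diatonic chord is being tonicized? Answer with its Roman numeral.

V

The chord is a dominant seventh chord on A.
A dominant resolves down a perfect fifth: A → D. In G major, D is scale degree 5, i.e. V.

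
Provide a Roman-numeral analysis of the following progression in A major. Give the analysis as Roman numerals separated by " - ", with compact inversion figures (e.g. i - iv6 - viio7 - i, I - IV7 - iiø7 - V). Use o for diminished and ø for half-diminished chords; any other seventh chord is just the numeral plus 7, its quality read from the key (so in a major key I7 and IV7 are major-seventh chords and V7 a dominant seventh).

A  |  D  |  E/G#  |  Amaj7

I - IV - V6 - I7

A: root A is the tonic; major triad there is I.
D: major triad on D = scale degree 4 → IV.
E/G#: major triad on E = scale degree 5 → V6.
Amaj7: root A is the tonic; major seventh chord there is I7.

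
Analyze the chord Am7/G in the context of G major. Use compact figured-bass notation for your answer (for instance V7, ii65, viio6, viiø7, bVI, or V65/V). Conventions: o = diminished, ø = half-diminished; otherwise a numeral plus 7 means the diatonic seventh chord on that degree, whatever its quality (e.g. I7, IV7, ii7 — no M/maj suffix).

ii42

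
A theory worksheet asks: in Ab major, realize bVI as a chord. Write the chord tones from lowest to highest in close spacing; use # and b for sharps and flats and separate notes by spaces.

Fb Ab Cb

Scale degree 6 in Ab major is F; lowering it a half step gives Fb. bVI is a major triad on the lowered sixth degree, borrowed from the parallel minor.
So the chord is Fb-Ab-Cb.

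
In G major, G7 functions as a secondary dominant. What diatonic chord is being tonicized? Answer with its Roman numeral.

The chord is a dominant seventh chord on G.
A dominant resolves down a perfect fifth: G → C. In G major, C is scale degree 4, i.e. IV.

IV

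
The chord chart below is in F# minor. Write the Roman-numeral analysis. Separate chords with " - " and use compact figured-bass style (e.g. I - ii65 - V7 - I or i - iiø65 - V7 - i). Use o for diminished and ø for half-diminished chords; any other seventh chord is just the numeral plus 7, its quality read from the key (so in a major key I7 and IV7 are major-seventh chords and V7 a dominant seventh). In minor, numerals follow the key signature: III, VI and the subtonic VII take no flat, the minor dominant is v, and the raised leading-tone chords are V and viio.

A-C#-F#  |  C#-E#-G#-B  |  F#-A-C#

A-C#-F# has root F#, degree 1 in F# minor, so i6.
C#-E#-G#-B has root C#, degree 5 in F# minor, so V7.
F#-A-C#: minor triad on F# = scale degree 1 → i.

i6 - V7 - i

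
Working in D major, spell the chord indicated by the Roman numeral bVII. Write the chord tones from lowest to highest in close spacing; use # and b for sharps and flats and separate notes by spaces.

C E G

bVII is a major triad on the lowered seventh degree (the subtonic), borrowed from the parallel minor. In D major that root is C.
So the chord is C-E-G.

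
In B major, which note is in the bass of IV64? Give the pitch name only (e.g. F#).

IV in B major has root E; the chord is E-G#-B.
The figure 64 means second inversion — the fifth is in the bass.

B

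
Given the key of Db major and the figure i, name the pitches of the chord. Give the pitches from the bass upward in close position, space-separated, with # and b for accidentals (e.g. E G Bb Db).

Db Fb Ab

i is the minor tonic, borrowed from the parallel minor. In Db major that root is Db.
So the chord is Db-Fb-Ab, a minor triad.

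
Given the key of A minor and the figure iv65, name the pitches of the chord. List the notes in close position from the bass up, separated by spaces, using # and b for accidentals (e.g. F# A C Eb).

F A C D

In A minor, the subdominant is D, and the diatonic chord built there is a minor seventh chord.
Stacking thirds from D gives D-F-A-C.
The figured bass 65 indicates first inversion, placing the third (F) in the bass: F-A-C-D.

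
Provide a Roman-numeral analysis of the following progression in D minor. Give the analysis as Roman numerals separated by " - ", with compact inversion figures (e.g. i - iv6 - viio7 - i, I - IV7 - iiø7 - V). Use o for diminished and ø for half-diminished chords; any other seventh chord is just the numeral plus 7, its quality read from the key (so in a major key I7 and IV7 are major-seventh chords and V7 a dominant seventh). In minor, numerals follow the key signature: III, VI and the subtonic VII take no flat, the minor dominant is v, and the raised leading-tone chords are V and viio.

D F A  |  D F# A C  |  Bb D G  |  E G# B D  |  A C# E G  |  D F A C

i - V7/iv - iv6 - V7/V - V7 - i7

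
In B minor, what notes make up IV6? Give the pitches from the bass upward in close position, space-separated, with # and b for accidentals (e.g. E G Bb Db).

IV6 is the major subdominant, borrowed from the parallel major. In B minor that root is E.
So the chord is E-G#-B.
With the 6 figure the chord is in first inversion; from the bass G# upward in close position it reads G#-B-E.

G# B E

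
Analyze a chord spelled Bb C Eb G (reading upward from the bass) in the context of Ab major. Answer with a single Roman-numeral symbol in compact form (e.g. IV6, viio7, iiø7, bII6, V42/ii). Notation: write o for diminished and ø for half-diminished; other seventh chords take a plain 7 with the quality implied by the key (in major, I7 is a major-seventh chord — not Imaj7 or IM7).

The pitches C-Eb-G-Bb form a minor seventh chord rooted on C.
C is scale degree 3 in Ab major, and a minor seventh chord on that degree is written iii7.
With Bb in the bass the chord is in third inversion, so the figured bass is 42.

iii42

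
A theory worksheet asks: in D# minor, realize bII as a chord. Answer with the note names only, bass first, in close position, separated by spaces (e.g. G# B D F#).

E G# B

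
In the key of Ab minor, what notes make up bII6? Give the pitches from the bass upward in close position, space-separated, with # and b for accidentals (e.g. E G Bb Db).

bII6 is the Neapolitan sixth — a major triad on the lowered second degree, here in its customary first inversion. In Ab minor that root is Bbb.
So the chord is Bbb-Db-Fb.
With the 6 figure the chord is in first inversion; from the bass Db upward in close position it reads Db-Fb-Bbb.

Db Fb Bbb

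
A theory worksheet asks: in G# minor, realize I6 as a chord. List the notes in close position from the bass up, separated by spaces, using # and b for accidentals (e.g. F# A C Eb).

Scale degree 1 in G# minor is G#; here the chord built on it is altered to a major triad. I6 is the major tonic (Picardy third), borrowed from the parallel major.
So the chord is G#-B#-D#, a major triad.
The figured bass 6 indicates first inversion, placing the third (B#) in the bass: B#-D#-G#.

B# D# G#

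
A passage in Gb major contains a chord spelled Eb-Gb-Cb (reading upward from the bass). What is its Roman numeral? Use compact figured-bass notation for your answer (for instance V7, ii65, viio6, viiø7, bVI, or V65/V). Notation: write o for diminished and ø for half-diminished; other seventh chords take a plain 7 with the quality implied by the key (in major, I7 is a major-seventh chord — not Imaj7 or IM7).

IV6

Stacked in thirds the chord is Cb-Eb-Gb: a major triad on Cb.
In Gb major, Cb is the subdominant; the diatonic major triad there is IV.
With Eb in the bass the chord is in first inversion, so the figured bass is 6.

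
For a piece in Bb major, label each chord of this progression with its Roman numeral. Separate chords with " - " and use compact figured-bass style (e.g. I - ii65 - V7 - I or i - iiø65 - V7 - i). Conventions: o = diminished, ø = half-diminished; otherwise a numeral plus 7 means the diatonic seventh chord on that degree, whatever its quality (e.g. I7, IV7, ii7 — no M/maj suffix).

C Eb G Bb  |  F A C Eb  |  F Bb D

C-Eb-G-Bb: root C is the supertonic; minor seventh chord there is ii7.
F-A-C-Eb: root F is the dominant; dominant seventh chord there is V7.
F-Bb-D: major triad on Bb = scale degree 1 → I64.

ii7 - V7 - I64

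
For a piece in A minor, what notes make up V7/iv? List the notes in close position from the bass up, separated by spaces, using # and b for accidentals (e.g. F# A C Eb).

V7/iv is a secondary dominant — the dominant seventh of iv. iv in A minor is D, so the applied chord's root is A, a perfect fifth above.
Building a dominant seventh chord on A gives A-C#-E-G.

A C# E G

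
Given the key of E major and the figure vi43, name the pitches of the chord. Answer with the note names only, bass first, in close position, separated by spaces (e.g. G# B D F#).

In E major, the submediant is C#, and the diatonic chord built there is a minor seventh chord.
That chord is spelled C#-E-G#-B.
The figured bass 43 indicates second inversion, placing the fifth (G#) in the bass: G#-B-C#-E.

G# B C# E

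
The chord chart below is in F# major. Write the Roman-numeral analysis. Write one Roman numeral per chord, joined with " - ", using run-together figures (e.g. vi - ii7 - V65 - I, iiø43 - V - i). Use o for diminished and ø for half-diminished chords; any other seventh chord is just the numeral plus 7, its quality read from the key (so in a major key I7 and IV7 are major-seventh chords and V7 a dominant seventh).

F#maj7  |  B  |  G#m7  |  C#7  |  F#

I7 - IV - ii7 - V7 - I

F#maj7: major seventh chord on F# = scale degree 1 → I7.
B: root B is the subdominant; major triad there is IV.
G#m7: minor seventh chord on G# = scale degree 2 → ii7.
C#7: dominant seventh chord on C# = scale degree 5 → V7.
F#: major triad on F# = scale degree 1 → I.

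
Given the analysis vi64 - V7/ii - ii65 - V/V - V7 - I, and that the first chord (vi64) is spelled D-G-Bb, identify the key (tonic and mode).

Bb major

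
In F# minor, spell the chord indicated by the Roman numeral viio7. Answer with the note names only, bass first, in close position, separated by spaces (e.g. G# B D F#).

E# G# B D

In F# minor, the leading-tone chord is built on the raised seventh degree, E#.
That chord is spelled E#-G#-B-D.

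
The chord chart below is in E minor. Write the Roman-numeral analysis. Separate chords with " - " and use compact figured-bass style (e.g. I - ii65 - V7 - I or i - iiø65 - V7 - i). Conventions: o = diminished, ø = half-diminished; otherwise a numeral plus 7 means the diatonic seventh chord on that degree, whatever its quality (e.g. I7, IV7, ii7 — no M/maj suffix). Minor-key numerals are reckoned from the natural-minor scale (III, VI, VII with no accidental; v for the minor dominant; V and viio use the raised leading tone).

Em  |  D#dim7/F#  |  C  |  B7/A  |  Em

i - viio65 - VI - V42 - i

Em: minor triad on E = scale degree 1 → i.
D#dim7/F#: root D# is the leading tone; fully diminished seventh chord there is viio65.
C has root C, degree 6 in E minor, so VI.
B7/A: root B is the dominant; dominant seventh chord there is V42.
Em: root E is the tonic; minor triad there is i.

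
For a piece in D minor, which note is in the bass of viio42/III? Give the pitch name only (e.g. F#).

Db

The applied chord viio42/III is rooted on E: E-G-Bb-Db.
The figure 42 means third inversion — the seventh is in the bass.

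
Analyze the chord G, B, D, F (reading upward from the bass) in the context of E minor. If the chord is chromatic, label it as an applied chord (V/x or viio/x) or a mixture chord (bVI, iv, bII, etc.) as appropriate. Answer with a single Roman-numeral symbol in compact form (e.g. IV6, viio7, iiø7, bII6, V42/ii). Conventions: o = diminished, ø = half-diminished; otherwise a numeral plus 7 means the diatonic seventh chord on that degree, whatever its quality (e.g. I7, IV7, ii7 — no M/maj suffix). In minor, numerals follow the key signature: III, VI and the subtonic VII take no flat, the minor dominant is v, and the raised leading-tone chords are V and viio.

V7/VI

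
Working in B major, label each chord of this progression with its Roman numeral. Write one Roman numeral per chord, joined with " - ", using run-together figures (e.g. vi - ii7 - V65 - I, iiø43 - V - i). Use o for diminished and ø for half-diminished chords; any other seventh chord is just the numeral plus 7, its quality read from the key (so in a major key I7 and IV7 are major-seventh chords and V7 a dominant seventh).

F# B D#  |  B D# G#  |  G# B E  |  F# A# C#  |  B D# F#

I64 - vi6 - IV6 - V - I

F#-B-D#: major triad on B = scale degree 1 → I64.
B-D#-G#: root G# is the submediant; minor triad there is vi6.
G#-B-E: root E is the subdominant; major triad there is IV6.
F#-A#-C#: root F# is the dominant; major triad there is V.
B-D#-F#: major triad on B = scale degree 1 → I.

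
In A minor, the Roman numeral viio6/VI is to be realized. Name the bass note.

The applied chord viio6/VI is rooted on E: E-G-Bb.
The figure 6 means first inversion — the third is in the bass.

G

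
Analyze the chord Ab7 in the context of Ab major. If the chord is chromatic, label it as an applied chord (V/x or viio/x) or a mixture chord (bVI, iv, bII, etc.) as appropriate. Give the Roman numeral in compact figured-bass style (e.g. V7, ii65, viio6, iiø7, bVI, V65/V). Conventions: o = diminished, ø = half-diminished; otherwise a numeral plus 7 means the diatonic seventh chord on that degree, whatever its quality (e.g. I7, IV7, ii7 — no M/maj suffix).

The pitches Ab-C-Eb-Gb form a dominant seventh chord rooted on Ab.
Ab is not a diatonic chord root with this quality in Ab major, but it lies a perfect fifth above Db (IV), so the chord functions as an applied dominant of IV.

V7/IV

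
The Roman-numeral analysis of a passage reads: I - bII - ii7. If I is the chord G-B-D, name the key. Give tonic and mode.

I is given as G-B-D — a major triad with root G.
If G is scale degree 1 and the mode makes that degree carry a major triad, the tonic is G and the mode is major.

G major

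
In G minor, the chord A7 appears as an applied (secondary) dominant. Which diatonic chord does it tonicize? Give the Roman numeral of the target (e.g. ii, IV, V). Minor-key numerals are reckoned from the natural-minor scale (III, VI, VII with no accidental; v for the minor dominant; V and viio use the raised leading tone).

The chord is a dominant seventh chord on A.
A dominant resolves down a perfect fifth: A → D. In G minor, D is scale degree 5, i.e. V.

V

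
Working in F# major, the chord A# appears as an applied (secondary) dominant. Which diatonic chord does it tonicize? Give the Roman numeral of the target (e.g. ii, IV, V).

vi

The chord is a major triad on A#.
A dominant resolves down a perfect fifth: A# → D#. In F# major, D# is scale degree 6, i.e. vi.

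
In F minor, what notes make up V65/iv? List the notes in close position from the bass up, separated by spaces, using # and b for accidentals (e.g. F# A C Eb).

A C Eb F

V65/iv is a secondary dominant — the dominant seventh of iv. iv in F minor is Bb, so the applied chord's root is F, a perfect fifth above.
Building a dominant seventh chord on F gives F-A-C-Eb.
With the 65 figure the chord is in first inversion; from the bass A upward in close position it reads A-C-Eb-F.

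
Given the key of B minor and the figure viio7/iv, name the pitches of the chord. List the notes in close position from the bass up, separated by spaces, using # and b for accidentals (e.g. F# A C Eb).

D# F# A C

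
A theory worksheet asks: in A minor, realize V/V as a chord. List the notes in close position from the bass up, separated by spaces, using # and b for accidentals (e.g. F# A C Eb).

V/V is a secondary dominant — the dominant triad of V. V in A minor is E, so the applied chord's root is B, a perfect fifth above.
Building a major triad on B gives B-D#-F#.

B D# F#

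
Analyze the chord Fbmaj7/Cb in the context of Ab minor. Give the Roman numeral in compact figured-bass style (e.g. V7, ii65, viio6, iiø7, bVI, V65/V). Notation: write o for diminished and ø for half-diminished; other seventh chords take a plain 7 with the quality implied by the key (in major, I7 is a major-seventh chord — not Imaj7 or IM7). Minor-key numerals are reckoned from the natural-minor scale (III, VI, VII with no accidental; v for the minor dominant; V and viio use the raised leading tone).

VI43

Stacked in thirds the chord is Fb-Ab-Cb-Eb: a major seventh chord on Fb.
Fb is scale degree 6 in Ab minor, and a major seventh chord on that degree is written VI7.
With Cb in the bass the chord is in second inversion, so the figured bass is 43.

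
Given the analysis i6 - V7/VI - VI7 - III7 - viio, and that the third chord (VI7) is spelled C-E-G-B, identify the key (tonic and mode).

E minor

The anchor chord is a major seventh chord on C, labeled VI7.
If C is scale degree 6 and the mode makes that degree carry a major seventh chord, the tonic is E and the mode is minor.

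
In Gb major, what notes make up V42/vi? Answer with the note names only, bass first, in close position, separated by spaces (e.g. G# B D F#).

V42/vi is a secondary dominant — the dominant seventh of vi. vi in Gb major is Eb, so the applied chord's root is Bb, a perfect fifth above.
Building a dominant seventh chord on Bb gives Bb-D-F-Ab.
The figured bass 42 indicates third inversion, placing the seventh (Ab) in the bass: Ab-Bb-D-F.

Ab Bb D F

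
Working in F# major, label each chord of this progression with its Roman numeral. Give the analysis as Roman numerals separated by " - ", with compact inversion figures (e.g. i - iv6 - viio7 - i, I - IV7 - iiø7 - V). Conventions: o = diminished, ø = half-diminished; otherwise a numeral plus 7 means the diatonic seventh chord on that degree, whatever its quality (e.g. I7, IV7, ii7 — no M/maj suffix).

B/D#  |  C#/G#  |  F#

IV6 - V64 - I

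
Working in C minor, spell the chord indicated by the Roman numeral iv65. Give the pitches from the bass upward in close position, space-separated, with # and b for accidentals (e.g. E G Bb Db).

In C minor, scale degree 4 is F, and the diatonic chord built there is a minor seventh chord.
That chord is spelled F-Ab-C-Eb.
With the 65 figure the chord is in first inversion; from the bass Ab upward in close position it reads Ab-C-Eb-F.

Ab C Eb F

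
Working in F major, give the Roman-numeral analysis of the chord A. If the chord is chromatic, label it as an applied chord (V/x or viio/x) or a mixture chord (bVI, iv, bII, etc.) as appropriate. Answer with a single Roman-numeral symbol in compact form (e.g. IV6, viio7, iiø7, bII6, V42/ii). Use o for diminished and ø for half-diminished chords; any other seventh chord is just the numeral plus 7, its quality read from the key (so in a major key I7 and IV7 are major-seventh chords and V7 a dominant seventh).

Stacked in thirds the chord is A-C#-E: a major triad on A.
A is not a diatonic chord root with this quality in F major, but it lies a perfect fifth above D (vi), so the chord functions as an applied dominant of vi.

V/vi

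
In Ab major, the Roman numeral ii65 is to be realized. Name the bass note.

ii in Ab major has root Bb; the chord is Bb-Db-F-Ab.
The figure 65 means first inversion — the third is in the bass.

Db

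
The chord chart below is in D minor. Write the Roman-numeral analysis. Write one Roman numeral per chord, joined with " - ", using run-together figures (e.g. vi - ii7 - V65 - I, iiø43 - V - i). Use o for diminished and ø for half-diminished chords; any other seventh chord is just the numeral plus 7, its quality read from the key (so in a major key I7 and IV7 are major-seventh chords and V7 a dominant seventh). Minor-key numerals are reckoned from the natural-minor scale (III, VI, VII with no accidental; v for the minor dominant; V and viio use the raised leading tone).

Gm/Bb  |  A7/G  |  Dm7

iv6 - V42 - i7

Gm/Bb: root G is the subdominant; minor triad there is iv6.
A7/G has root A, degree 5 in D minor, so V42.
Dm7: minor seventh chord on D = scale degree 1 → i7.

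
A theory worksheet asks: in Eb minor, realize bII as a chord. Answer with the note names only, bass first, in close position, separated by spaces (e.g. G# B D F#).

Fb Ab Cb

Scale degree 2 in Eb minor is F; lowering it a half step gives Fb. bII is the Neapolitan chord — a major triad on the lowered second degree.
So the chord is Fb-Ab-Cb, a major triad.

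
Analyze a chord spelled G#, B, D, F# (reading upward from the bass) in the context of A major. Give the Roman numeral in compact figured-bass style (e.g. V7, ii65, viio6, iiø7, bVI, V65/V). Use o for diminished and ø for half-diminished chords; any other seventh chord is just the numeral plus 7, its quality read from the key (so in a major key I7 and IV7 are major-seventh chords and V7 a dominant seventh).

viiø7

Stacked in thirds the chord is G#-B-D-F#: a half-diminished seventh chord on G#.
G# is scale degree 7 in A major, and a half-diminished seventh chord on that degree is written viiø7.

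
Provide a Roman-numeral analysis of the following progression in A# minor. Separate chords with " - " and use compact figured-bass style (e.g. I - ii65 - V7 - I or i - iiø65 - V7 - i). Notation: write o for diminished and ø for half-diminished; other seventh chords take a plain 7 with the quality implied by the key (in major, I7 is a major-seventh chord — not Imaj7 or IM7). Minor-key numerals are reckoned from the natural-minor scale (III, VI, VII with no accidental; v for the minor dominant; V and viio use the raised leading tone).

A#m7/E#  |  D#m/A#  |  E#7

A#m7/E#: root A# is the tonic; minor seventh chord there is i43.
D#m/A# has root D#, degree 4 in A# minor, so iv64.
E#7 has root E#, degree 5 in A# minor, so V7.

i43 - iv64 - V7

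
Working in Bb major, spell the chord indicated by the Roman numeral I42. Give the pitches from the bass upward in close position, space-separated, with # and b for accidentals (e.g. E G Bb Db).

In Bb major, the tonic is Bb, and the diatonic chord built there is a major seventh chord.
Stacking thirds from Bb gives Bb-D-F-A.
The figured bass 42 indicates third inversion, placing the seventh (A) in the bass: A-Bb-D-F.

A Bb D F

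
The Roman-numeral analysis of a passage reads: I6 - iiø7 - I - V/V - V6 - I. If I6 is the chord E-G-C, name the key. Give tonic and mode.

The chord C/E is a major triad rooted on C; its label is I6.
If C is scale degree 1 and the mode makes that degree carry a major triad, the tonic is C and the mode is major.

C major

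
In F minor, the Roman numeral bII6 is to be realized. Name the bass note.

Bb

bII in F minor has root Gb; the chord is Gb-Bb-Db.
The figure 6 means first inversion — the third is in the bass.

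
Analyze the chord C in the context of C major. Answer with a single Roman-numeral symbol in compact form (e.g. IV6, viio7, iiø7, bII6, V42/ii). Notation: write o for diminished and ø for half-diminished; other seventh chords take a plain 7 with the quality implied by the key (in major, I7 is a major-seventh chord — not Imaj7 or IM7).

I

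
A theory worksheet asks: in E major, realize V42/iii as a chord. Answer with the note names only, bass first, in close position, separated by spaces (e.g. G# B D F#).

C# D# F## A#

The slash means an applied dominant: we want the dominant of iii. In E major, iii is G# minor, and its dominant is built on D#.
Building a dominant seventh chord on D# gives D#-F##-A#-C#.
With the 42 figure the chord is in third inversion; from the bass C# upward in close position it reads C#-D#-F##-A#.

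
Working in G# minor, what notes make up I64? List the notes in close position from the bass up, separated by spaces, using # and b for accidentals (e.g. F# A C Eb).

Scale degree 1 in G# minor is G#; here the chord built on it is altered to a major triad. I64 is the major tonic (Picardy third), borrowed from the parallel major.
So the chord is G#-B#-D#, a major triad.
With the 64 figure the chord is in second inversion; from the bass D# upward in close position it reads D#-G#-B#.

D# G# B#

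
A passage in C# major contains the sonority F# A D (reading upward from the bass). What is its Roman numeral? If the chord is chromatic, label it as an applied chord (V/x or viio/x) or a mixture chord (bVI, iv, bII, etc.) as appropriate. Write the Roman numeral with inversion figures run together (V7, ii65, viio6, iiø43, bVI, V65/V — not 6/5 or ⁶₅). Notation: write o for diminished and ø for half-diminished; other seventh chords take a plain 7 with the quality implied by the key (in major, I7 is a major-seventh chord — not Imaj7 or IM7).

The pitches D-F#-A form a major triad rooted on D.
D is the lowered second degree of C# major (diatonic 2 would be D#). This is the Neapolitan sixth — a major triad on the lowered second degree, here in its customary first inversion.
With F# in the bass the chord is in first inversion, so the figured bass is 6.

bII6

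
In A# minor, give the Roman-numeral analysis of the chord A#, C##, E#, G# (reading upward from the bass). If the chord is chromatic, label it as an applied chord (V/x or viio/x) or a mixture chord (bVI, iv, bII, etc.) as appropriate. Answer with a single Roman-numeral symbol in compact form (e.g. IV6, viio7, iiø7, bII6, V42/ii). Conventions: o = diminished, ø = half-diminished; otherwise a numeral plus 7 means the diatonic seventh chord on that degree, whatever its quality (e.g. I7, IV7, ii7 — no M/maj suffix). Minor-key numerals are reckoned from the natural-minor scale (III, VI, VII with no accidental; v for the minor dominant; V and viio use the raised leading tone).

Stacked in thirds the chord is A#-C##-E#-G#: a dominant seventh chord on A#.
A# is not a diatonic chord root with this quality in A# minor, but it lies a perfect fifth above D# (iv), so the chord functions as an applied dominant of iv.

V7/iv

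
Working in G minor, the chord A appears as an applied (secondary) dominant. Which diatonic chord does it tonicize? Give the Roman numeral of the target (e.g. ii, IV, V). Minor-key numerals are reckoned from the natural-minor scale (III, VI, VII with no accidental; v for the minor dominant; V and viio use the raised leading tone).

V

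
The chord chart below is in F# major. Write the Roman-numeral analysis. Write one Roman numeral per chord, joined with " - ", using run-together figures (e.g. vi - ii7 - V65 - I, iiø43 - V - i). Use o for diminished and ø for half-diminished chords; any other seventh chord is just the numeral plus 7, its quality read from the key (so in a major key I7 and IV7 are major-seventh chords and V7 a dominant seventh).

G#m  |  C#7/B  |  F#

G#m: minor triad on G# = scale degree 2 → ii.
C#7/B: root C# is the dominant; dominant seventh chord there is V42.
F#: major triad on F# = scale degree 1 → I.

ii - V42 - I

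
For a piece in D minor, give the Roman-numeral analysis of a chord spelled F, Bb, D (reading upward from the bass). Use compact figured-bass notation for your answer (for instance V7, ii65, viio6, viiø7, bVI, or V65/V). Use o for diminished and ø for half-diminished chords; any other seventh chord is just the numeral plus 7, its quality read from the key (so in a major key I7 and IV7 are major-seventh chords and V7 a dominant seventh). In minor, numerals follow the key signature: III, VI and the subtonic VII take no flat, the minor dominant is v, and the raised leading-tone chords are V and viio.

The pitches Bb-D-F form a major triad rooted on Bb.
Bb is scale degree 6 in D minor, and a major triad on that degree is written VI.
With F in the bass the chord is in second inversion, so the figured bass is 64.

VI64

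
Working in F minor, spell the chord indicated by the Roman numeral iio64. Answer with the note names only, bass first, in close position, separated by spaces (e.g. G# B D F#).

In F minor, scale degree 2 is G, and the diatonic chord built there is a diminished triad.
That chord is spelled G-Bb-Db.
With the 64 figure the chord is in second inversion; from the bass Db upward in close position it reads Db-G-Bb.

Db G Bb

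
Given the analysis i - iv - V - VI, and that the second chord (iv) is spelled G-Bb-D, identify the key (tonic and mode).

D minor

The anchor chord is a minor triad on G, labeled iv.
Counting down 3 scale steps from G places the tonic on D; a minor triad on degree 4 is diatonic only in minor.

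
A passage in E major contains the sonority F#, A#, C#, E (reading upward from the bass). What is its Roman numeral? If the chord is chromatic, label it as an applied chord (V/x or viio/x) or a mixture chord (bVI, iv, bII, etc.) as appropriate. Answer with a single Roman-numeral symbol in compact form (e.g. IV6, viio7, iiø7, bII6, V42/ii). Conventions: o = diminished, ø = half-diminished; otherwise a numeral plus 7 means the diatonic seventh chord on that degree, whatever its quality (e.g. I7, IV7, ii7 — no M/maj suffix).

The pitches F#-A#-C#-E form a dominant seventh chord rooted on F#.
F# is not a diatonic chord root with this quality in E major, but it lies a perfect fifth above B (V), so the chord functions as an applied dominant of V.

V7/V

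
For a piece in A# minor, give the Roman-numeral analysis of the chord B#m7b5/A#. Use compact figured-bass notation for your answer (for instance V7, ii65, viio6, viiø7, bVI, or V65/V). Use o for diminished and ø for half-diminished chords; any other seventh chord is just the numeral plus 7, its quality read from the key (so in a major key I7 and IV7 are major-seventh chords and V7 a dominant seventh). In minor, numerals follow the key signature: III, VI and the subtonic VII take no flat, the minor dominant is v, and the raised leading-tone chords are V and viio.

iiø42

The pitches B#-D#-F#-A# form a half-diminished seventh chord rooted on B#.
B# is scale degree 2 in A# minor, and a half-diminished seventh chord on that degree is written iiø7.
With A# in the bass the chord is in third inversion, so the figured bass is 42.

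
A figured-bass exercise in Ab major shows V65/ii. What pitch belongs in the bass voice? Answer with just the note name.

A

The applied chord V65/ii is rooted on F: F-A-C-Eb.
The figure 65 means first inversion — the third is in the bass.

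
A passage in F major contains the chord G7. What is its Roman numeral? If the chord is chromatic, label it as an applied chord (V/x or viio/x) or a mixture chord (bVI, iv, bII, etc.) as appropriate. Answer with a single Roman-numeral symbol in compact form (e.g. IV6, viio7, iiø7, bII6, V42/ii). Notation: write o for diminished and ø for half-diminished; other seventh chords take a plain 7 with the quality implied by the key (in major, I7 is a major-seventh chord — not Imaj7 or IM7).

V7/V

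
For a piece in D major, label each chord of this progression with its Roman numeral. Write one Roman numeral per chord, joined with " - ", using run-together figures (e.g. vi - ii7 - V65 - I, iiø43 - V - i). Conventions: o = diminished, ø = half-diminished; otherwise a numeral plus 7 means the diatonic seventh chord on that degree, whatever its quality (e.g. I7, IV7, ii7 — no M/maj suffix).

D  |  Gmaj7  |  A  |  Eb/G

I - IV7 - V - bII6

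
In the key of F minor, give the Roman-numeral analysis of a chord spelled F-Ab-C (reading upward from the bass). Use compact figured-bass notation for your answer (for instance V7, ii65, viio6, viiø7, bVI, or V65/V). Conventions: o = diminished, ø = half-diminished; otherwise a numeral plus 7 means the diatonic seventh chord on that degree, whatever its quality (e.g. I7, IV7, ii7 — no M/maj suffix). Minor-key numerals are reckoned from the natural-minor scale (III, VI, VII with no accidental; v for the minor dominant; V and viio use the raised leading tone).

i

The pitches F-Ab-C form a minor triad rooted on F.
In F minor, F is the tonic; the diatonic minor triad there is i.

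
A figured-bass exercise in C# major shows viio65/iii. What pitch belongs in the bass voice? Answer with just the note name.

F##

The applied chord viio65/iii is rooted on D##: D##-F##-A#-C#.
The figure 65 means first inversion — the third is in the bass.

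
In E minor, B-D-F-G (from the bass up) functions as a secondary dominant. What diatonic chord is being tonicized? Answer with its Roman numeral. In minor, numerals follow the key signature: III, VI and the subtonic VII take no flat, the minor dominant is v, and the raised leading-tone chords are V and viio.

The chord is a dominant seventh chord on G.
A dominant resolves down a perfect fifth: G → C. In E minor, C is scale degree 6, i.e. VI.

VI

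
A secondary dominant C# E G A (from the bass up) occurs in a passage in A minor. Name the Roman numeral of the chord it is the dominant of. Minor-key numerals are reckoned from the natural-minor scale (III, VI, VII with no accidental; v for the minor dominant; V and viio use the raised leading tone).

The chord is a dominant seventh chord on A.
A dominant resolves down a perfect fifth: A → D. In A minor, D is scale degree 4, i.e. iv.

iv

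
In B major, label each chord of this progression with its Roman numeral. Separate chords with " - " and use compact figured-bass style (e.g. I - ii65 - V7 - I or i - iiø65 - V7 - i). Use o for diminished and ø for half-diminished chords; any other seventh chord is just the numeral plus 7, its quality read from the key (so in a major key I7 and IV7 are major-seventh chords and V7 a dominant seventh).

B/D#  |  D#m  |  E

I6 - iii - IV

B/D#: major triad on B = scale degree 1 → I6.
D#m has root D#, degree 3 in B major, so iii.
E has root E, degree 4 in B major, so IV.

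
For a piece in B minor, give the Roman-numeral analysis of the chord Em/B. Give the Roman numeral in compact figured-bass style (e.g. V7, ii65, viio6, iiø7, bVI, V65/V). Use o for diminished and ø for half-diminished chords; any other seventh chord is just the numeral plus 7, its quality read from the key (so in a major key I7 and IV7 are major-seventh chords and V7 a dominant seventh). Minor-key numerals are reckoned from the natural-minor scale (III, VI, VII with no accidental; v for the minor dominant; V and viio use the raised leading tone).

iv64

Stacked in thirds the chord is E-G-B: a minor triad on E.
E is scale degree 4 in B minor, and a minor triad on that degree is written iv.
With B in the bass the chord is in second inversion, so the figured bass is 64.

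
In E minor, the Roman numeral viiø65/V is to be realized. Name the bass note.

The applied chord viiø65/V is rooted on A#: A#-C#-E-G#.
The figure 65 means first inversion — the third is in the bass.

C#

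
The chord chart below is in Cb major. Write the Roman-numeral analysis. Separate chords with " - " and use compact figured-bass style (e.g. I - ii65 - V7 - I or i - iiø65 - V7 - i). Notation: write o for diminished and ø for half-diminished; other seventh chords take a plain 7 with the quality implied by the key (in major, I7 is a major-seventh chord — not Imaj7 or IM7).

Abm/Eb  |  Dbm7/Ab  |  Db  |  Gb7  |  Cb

vi64 - ii43 - V/V - V7 - I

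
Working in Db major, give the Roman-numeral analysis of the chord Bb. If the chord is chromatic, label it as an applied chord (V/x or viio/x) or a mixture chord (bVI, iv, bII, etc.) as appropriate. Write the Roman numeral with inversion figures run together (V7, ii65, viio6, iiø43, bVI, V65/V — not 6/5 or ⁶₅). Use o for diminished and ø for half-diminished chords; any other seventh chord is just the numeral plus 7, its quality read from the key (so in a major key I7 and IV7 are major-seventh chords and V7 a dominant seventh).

V/ii

The pitches Bb-D-F form a major triad rooted on Bb.
Bb is not a diatonic chord root with this quality in Db major, but it lies a perfect fifth above Eb (ii), so the chord functions as an applied dominant of ii.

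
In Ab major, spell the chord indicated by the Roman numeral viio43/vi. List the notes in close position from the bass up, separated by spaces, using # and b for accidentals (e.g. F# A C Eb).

The slash marks an applied leading-tone chord: viio of vi. In Ab major, vi is F, so the leading tone to it is E, a half step below.
Building a fully diminished seventh chord on E gives E-G-Bb-Db.
With the 43 figure the chord is in second inversion; from the bass Bb upward in close position it reads Bb-Db-E-G.

Bb Db E G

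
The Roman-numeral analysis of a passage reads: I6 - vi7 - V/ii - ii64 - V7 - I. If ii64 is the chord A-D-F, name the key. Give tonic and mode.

C major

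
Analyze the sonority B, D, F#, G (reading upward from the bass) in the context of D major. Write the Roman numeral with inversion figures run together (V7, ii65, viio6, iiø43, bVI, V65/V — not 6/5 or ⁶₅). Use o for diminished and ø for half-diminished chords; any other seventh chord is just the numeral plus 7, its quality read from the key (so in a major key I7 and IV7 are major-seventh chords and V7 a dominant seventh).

Stacked in thirds the chord is G-B-D-F#: a major seventh chord on G.
In D major, G is the subdominant; the diatonic major seventh chord there is IV7.
With B in the bass the chord is in first inversion, so the figured bass is 65.

IV65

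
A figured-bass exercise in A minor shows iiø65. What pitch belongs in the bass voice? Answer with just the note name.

iiø in A minor has root B; the chord is B-D-F-A.
The figure 65 means first inversion — the third is in the bass.

D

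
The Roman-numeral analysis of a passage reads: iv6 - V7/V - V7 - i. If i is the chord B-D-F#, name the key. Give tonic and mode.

The anchor chord is a minor triad on B, labeled i.
If B is scale degree 1 and the mode makes that degree carry a minor triad, the tonic is B and the mode is minor.

B minor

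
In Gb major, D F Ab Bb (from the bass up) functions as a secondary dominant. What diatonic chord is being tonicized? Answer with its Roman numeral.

vi

The chord is a dominant seventh chord on Bb.
A dominant resolves down a perfect fifth: Bb → Eb. In Gb major, Eb is scale degree 6, i.e. vi.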